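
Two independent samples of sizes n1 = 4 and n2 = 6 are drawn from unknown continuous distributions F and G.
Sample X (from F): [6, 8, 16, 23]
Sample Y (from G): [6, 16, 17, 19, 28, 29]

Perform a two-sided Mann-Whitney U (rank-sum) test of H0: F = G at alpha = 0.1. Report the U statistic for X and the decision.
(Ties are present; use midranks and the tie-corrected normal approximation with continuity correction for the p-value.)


Step 1: Combine and sort all 10 observations; assign midranks.
sorted (value, group): (6,X), (6,Y), (8,X), (16,X), (16,Y), (17,Y), (19,Y), (23,X), (28,Y), (29,Y)
ranks: 6->1.5, 6->1.5, 8->3, 16->4.5, 16->4.5, 17->6, 19->7, 23->8, 28->9, 29->10
Step 2: Rank sum for X: R1 = 1.5 + 3 + 4.5 + 8 = 17.
Step 3: U_X = R1 - n1(n1+1)/2 = 17 - 4*5/2 = 17 - 10 = 7.
       U_Y = n1*n2 - U_X = 24 - 7 = 17.
Step 4: Ties are present, so use the tie-corrected normal approximation (with continuity correction) for the p-value.
Step 5: p-value = 0.334409; compare to alpha = 0.1. fail to reject H0.

U_X = 7, p = 0.334409, fail to reject H0 at alpha = 0.1.


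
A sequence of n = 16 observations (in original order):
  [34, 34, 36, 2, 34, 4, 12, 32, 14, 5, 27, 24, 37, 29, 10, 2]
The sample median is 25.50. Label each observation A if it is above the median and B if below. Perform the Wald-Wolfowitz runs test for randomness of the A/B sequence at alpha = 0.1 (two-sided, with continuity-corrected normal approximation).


Step 1: Compute median = 25.50; label A = above, B = below.
Labels in order: AAABABBABBABAABB  (n_A = 8, n_B = 8)
Step 2: Count runs R = 10.
Step 3: Under H0 (random ordering), E[R] = 2*n_A*n_B/(n_A+n_B) + 1 = 2*8*8/16 + 1 = 9.0000.
        Var[R] = 2*n_A*n_B*(2*n_A*n_B - n_A - n_B) / ((n_A+n_B)^2 * (n_A+n_B-1)) = 14336/3840 = 3.7333.
        SD[R] = 1.9322.
Step 4: Continuity-corrected z = (R - 0.5 - E[R]) / SD[R] = (10 - 0.5 - 9.0000) / 1.9322 = 0.2588.
Step 5: Two-sided p-value via normal approximation = 2*(1 - Phi(|z|)) = 0.795809.
Step 6: alpha = 0.1. fail to reject H0.

R = 10, z = 0.2588, p = 0.795809, fail to reject H0.


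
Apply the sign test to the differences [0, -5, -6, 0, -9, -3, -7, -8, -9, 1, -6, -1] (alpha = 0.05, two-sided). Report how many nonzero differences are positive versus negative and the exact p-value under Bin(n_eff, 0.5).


Step 1: Discard zero differences. Original n = 12; n_eff = number of nonzero differences = 10.
Nonzero differences (with sign): -5, -6, -9, -3, -7, -8, -9, +1, -6, -1
Step 2: Count signs: positive = 1, negative = 9.
Step 3: Under H0: P(positive) = 0.5, so the number of positives S ~ Bin(10, 0.5).
Step 4: Two-sided exact p-value = sum of Bin(10,0.5) probabilities at or below the observed probability = 0.021484.
Step 5: alpha = 0.05. reject H0.

n_eff = 10, pos = 1, neg = 9, p = 0.021484, reject H0.


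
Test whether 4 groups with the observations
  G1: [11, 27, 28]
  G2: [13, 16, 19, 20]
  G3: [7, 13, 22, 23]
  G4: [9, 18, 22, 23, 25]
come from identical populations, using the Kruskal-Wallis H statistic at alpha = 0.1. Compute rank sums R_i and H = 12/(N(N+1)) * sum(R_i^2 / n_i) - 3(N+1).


Step 1: Combine all N = 16 observations and assign midranks.
sorted (value, group, rank): (7,G3,1), (9,G4,2), (11,G1,3), (13,G2,4.5), (13,G3,4.5), (16,G2,6), (18,G4,7), (19,G2,8), (20,G2,9), (22,G3,10.5), (22,G4,10.5), (23,G3,12.5), (23,G4,12.5), (25,G4,14), (27,G1,15), (28,G1,16)
Step 2: Sum ranks within each group.
R_1 = 34 (n_1 = 3)
R_2 = 27.5 (n_2 = 4)
R_3 = 28.5 (n_3 = 4)
R_4 = 46 (n_4 = 5)
Step 3: H = 12/(N(N+1)) * sum(R_i^2/n_i) - 3(N+1)
     = 12/(16*17) * (34^2/3 + 27.5^2/4 + 28.5^2/4 + 46^2/5) - 3*17
     = 0.044118 * 1200.66 - 51
     = 1.970221.
Step 4: Ties present; correction factor C = 1 - 18/(16^3 - 16) = 0.995588. Corrected H = 1.970221 / 0.995588 = 1.978951.
Step 5: Under H0, H ~ chi^2(3); p-value = 0.576787.
Step 6: alpha = 0.1. fail to reject H0.

H = 1.9790, df = 3, p = 0.576787, fail to reject H0.


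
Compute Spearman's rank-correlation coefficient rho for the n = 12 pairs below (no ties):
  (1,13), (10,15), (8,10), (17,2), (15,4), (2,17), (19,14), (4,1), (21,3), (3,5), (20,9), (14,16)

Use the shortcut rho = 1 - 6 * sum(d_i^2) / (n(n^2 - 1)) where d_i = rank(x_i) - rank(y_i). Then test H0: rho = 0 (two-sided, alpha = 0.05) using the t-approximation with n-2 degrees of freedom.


Step 1: Rank x and y separately (midranks; no ties here).
rank(x): 1->1, 10->6, 8->5, 17->9, 15->8, 2->2, 19->10, 4->4, 21->12, 3->3, 20->11, 14->7
rank(y): 13->8, 15->10, 10->7, 2->2, 4->4, 17->12, 14->9, 1->1, 3->3, 5->5, 9->6, 16->11
Step 2: d_i = R_x(i) - R_y(i); compute d_i^2.
  (1-8)^2=49, (6-10)^2=16, (5-7)^2=4, (9-2)^2=49, (8-4)^2=16, (2-12)^2=100, (10-9)^2=1, (4-1)^2=9, (12-3)^2=81, (3-5)^2=4, (11-6)^2=25, (7-11)^2=16
sum(d^2) = 370.
Step 3: rho = 1 - 6*370 / (12*(12^2 - 1)) = 1 - 2220/1716 = -0.293706.
Step 4: Under H0, t = rho * sqrt((n-2)/(1-rho^2)) = -0.9716 ~ t(10).
Step 5: Two-sided p-value from the t-distribution with 10 df = 0.354148.
Step 6: alpha = 0.05. fail to reject H0.

rho = -0.2937, p = 0.354148, fail to reject H0 at alpha = 0.05.


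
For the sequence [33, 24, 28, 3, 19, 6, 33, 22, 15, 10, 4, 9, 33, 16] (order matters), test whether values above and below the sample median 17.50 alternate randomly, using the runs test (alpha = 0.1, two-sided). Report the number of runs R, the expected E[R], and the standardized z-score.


Step 1: Compute median = 17.50; label A = above, B = below.
Labels in order: AAABABAABBBBAB  (n_A = 7, n_B = 7)
Step 2: Count runs R = 8.
Step 3: Under H0 (random ordering), E[R] = 2*n_A*n_B/(n_A+n_B) + 1 = 2*7*7/14 + 1 = 8.0000.
        Var[R] = 2*n_A*n_B*(2*n_A*n_B - n_A - n_B) / ((n_A+n_B)^2 * (n_A+n_B-1)) = 8232/2548 = 3.2308.
        SD[R] = 1.7974.
Step 4: R = E[R], so z = 0 with no continuity correction.
Step 5: Two-sided p-value via normal approximation = 2*(1 - Phi(|z|)) = 1.000000.
Step 6: alpha = 0.1. fail to reject H0.

R = 8, z = 0.0000, p = 1.000000, fail to reject H0.


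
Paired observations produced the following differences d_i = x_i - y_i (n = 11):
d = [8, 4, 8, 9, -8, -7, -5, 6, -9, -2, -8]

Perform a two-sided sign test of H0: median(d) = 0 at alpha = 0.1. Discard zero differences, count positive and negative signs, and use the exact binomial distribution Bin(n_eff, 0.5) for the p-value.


Step 1: Discard zero differences. Original n = 11; n_eff = number of nonzero differences = 11.
Nonzero differences (with sign): +8, +4, +8, +9, -8, -7, -5, +6, -9, -2, -8
Step 2: Count signs: positive = 5, negative = 6.
Step 3: Under H0: P(positive) = 0.5, so the number of positives S ~ Bin(11, 0.5).
Step 4: Two-sided exact p-value = sum of Bin(11,0.5) probabilities at or below the observed probability = 1.000000.
Step 5: alpha = 0.1. fail to reject H0.

n_eff = 11, pos = 5, neg = 6, p = 1.000000, fail to reject H0.


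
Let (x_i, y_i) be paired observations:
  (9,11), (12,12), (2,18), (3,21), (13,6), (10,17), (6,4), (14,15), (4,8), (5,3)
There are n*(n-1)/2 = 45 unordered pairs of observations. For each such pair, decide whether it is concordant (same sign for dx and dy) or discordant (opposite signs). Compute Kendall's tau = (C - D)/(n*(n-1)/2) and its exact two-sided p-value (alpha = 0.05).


Step 1: Enumerate the 45 unordered pairs (i,j) with i<j and classify each by sign(x_j-x_i) * sign(y_j-y_i).
  (1,2):dx=+3,dy=+1->C; (1,3):dx=-7,dy=+7->D; (1,4):dx=-6,dy=+10->D; (1,5):dx=+4,dy=-5->D
  (1,6):dx=+1,dy=+6->C; (1,7):dx=-3,dy=-7->C; (1,8):dx=+5,dy=+4->C; (1,9):dx=-5,dy=-3->C
  (1,10):dx=-4,dy=-8->C; (2,3):dx=-10,dy=+6->D; (2,4):dx=-9,dy=+9->D; (2,5):dx=+1,dy=-6->D
  (2,6):dx=-2,dy=+5->D; (2,7):dx=-6,dy=-8->C; (2,8):dx=+2,dy=+3->C; (2,9):dx=-8,dy=-4->C
  (2,10):dx=-7,dy=-9->C; (3,4):dx=+1,dy=+3->C; (3,5):dx=+11,dy=-12->D; (3,6):dx=+8,dy=-1->D
  (3,7):dx=+4,dy=-14->D; (3,8):dx=+12,dy=-3->D; (3,9):dx=+2,dy=-10->D; (3,10):dx=+3,dy=-15->D
  (4,5):dx=+10,dy=-15->D; (4,6):dx=+7,dy=-4->D; (4,7):dx=+3,dy=-17->D; (4,8):dx=+11,dy=-6->D
  (4,9):dx=+1,dy=-13->D; (4,10):dx=+2,dy=-18->D; (5,6):dx=-3,dy=+11->D; (5,7):dx=-7,dy=-2->C
  (5,8):dx=+1,dy=+9->C; (5,9):dx=-9,dy=+2->D; (5,10):dx=-8,dy=-3->C; (6,7):dx=-4,dy=-13->C
  (6,8):dx=+4,dy=-2->D; (6,9):dx=-6,dy=-9->C; (6,10):dx=-5,dy=-14->C; (7,8):dx=+8,dy=+11->C
  (7,9):dx=-2,dy=+4->D; (7,10):dx=-1,dy=-1->C; (8,9):dx=-10,dy=-7->C; (8,10):dx=-9,dy=-12->C
  (9,10):dx=+1,dy=-5->D
Step 2: C = 21, D = 24, total pairs = 45.
Step 3: tau = (C - D)/(n(n-1)/2) = (21 - 24)/45 = -0.066667.
Step 4: Exact two-sided p-value (enumerate n! = 3628800 permutations of y under H0): p = 0.861801.
Step 5: alpha = 0.05. fail to reject H0.

tau_b = -0.0667 (C=21, D=24), p = 0.861801, fail to reject H0.


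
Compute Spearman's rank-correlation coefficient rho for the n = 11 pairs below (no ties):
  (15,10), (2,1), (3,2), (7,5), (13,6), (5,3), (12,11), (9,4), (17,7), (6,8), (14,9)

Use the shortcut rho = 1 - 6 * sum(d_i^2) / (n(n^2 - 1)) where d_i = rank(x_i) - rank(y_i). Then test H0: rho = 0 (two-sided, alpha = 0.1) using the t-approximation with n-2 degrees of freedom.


Step 1: Rank x and y separately (midranks; no ties here).
rank(x): 15->10, 2->1, 3->2, 7->5, 13->8, 5->3, 12->7, 9->6, 17->11, 6->4, 14->9
rank(y): 10->10, 1->1, 2->2, 5->5, 6->6, 3->3, 11->11, 4->4, 7->7, 8->8, 9->9
Step 2: d_i = R_x(i) - R_y(i); compute d_i^2.
  (10-10)^2=0, (1-1)^2=0, (2-2)^2=0, (5-5)^2=0, (8-6)^2=4, (3-3)^2=0, (7-11)^2=16, (6-4)^2=4, (11-7)^2=16, (4-8)^2=16, (9-9)^2=0
sum(d^2) = 56.
Step 3: rho = 1 - 6*56 / (11*(11^2 - 1)) = 1 - 336/1320 = 0.745455.
Step 4: Under H0, t = rho * sqrt((n-2)/(1-rho^2)) = 3.3551 ~ t(9).
Step 5: Two-sided p-value from the t-distribution with 9 df = 0.008455.
Step 6: alpha = 0.1. reject H0.

rho = 0.7455, p = 0.008455, reject H0 at alpha = 0.1.


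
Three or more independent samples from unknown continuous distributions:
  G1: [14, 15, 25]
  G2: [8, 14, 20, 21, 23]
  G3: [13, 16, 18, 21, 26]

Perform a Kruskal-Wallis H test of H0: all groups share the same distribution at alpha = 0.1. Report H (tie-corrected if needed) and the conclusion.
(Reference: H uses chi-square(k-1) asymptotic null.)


Step 1: Combine all N = 13 observations and assign midranks.
sorted (value, group, rank): (8,G2,1), (13,G3,2), (14,G1,3.5), (14,G2,3.5), (15,G1,5), (16,G3,6), (18,G3,7), (20,G2,8), (21,G2,9.5), (21,G3,9.5), (23,G2,11), (25,G1,12), (26,G3,13)
Step 2: Sum ranks within each group.
R_1 = 20.5 (n_1 = 3)
R_2 = 33 (n_2 = 5)
R_3 = 37.5 (n_3 = 5)
Step 3: H = 12/(N(N+1)) * sum(R_i^2/n_i) - 3(N+1)
     = 12/(13*14) * (20.5^2/3 + 33^2/5 + 37.5^2/5) - 3*14
     = 0.065934 * 639.133 - 42
     = 0.140659.
Step 4: Ties present; correction factor C = 1 - 12/(13^3 - 13) = 0.994505. Corrected H = 0.140659 / 0.994505 = 0.141436.
Step 5: Under H0, H ~ chi^2(2); p-value = 0.931724.
Step 6: alpha = 0.1. fail to reject H0.

H = 0.1414, df = 2, p = 0.931724, fail to reject H0.


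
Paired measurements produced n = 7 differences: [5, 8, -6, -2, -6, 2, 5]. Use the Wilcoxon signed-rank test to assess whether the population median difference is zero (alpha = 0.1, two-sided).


Step 1: Drop any zero differences (none here) and take |d_i|.
|d| = [5, 8, 6, 2, 6, 2, 5]
Step 2: Midrank |d_i| (ties get averaged ranks).
ranks: |5|->3.5, |8|->7, |6|->5.5, |2|->1.5, |6|->5.5, |2|->1.5, |5|->3.5
Step 3: Attach original signs; sum ranks with positive sign and with negative sign.
W+ = 3.5 + 7 + 1.5 + 3.5 = 15.5
W- = 5.5 + 1.5 + 5.5 = 12.5
(Check: W+ + W- = 28 should equal n(n+1)/2 = 28.)
Step 4: Test statistic W = min(W+, W-) = 12.5.
Step 5: Ties in |d|, so use the tie-corrected normal approximation.
        E[W] = n(n+1)/4 = 7*8/4 = 14.
        Tie groups: |d|=2 (t=2), |d|=5 (t=2), |d|=6 (t=2); sum(t^3 - t) = 18.
        Var[W] = n(n+1)(2n+1)/24 - sum(t^3-t)/48 = 840/24 - 18/48 = 34.625.
        z = (W - E[W]) / sqrt(Var[W]) = (12.5 - 14) / 5.8843 = -0.2549.
        Two-sided p = 2*Phi(z) = 0.798788.
Step 6: alpha = 0.1. fail to reject H0.

W+ = 15.5, W- = 12.5, W = min = 12.5, p = 0.798788, fail to reject H0.


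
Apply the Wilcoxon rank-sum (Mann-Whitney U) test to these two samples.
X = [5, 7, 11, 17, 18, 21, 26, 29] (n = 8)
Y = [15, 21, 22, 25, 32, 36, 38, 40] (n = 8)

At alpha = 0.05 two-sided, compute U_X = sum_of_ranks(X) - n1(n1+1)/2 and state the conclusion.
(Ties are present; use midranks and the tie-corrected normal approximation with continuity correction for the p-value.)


Step 1: Combine and sort all 16 observations; assign midranks.
sorted (value, group): (5,X), (7,X), (11,X), (15,Y), (17,X), (18,X), (21,X), (21,Y), (22,Y), (25,Y), (26,X), (29,X), (32,Y), (36,Y), (38,Y), (40,Y)
ranks: 5->1, 7->2, 11->3, 15->4, 17->5, 18->6, 21->7.5, 21->7.5, 22->9, 25->10, 26->11, 29->12, 32->13, 36->14, 38->15, 40->16
Step 2: Rank sum for X: R1 = 1 + 2 + 3 + 5 + 6 + 7.5 + 11 + 12 = 47.5.
Step 3: U_X = R1 - n1(n1+1)/2 = 47.5 - 8*9/2 = 47.5 - 36 = 11.5.
       U_Y = n1*n2 - U_X = 64 - 11.5 = 52.5.
Step 4: Ties are present, so use the tie-corrected normal approximation (with continuity correction) for the p-value.
Step 5: p-value = 0.035556; compare to alpha = 0.05. reject H0.

U_X = 11.5, p = 0.035556, reject H0 at alpha = 0.05.


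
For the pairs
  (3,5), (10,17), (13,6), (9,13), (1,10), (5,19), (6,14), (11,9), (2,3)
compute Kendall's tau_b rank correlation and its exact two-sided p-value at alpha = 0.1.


Step 1: Enumerate the 36 unordered pairs (i,j) with i<j and classify each by sign(x_j-x_i) * sign(y_j-y_i).
  (1,2):dx=+7,dy=+12->C; (1,3):dx=+10,dy=+1->C; (1,4):dx=+6,dy=+8->C; (1,5):dx=-2,dy=+5->D
  (1,6):dx=+2,dy=+14->C; (1,7):dx=+3,dy=+9->C; (1,8):dx=+8,dy=+4->C; (1,9):dx=-1,dy=-2->C
  (2,3):dx=+3,dy=-11->D; (2,4):dx=-1,dy=-4->C; (2,5):dx=-9,dy=-7->C; (2,6):dx=-5,dy=+2->D
  (2,7):dx=-4,dy=-3->C; (2,8):dx=+1,dy=-8->D; (2,9):dx=-8,dy=-14->C; (3,4):dx=-4,dy=+7->D
  (3,5):dx=-12,dy=+4->D; (3,6):dx=-8,dy=+13->D; (3,7):dx=-7,dy=+8->D; (3,8):dx=-2,dy=+3->D
  (3,9):dx=-11,dy=-3->C; (4,5):dx=-8,dy=-3->C; (4,6):dx=-4,dy=+6->D; (4,7):dx=-3,dy=+1->D
  (4,8):dx=+2,dy=-4->D; (4,9):dx=-7,dy=-10->C; (5,6):dx=+4,dy=+9->C; (5,7):dx=+5,dy=+4->C
  (5,8):dx=+10,dy=-1->D; (5,9):dx=+1,dy=-7->D; (6,7):dx=+1,dy=-5->D; (6,8):dx=+6,dy=-10->D
  (6,9):dx=-3,dy=-16->C; (7,8):dx=+5,dy=-5->D; (7,9):dx=-4,dy=-11->C; (8,9):dx=-9,dy=-6->C
Step 2: C = 19, D = 17, total pairs = 36.
Step 3: tau = (C - D)/(n(n-1)/2) = (19 - 17)/36 = 0.055556.
Step 4: Exact two-sided p-value (enumerate n! = 362880 permutations of y under H0): p = 0.919455.
Step 5: alpha = 0.1. fail to reject H0.

tau_b = 0.0556 (C=19, D=17), p = 0.919455, fail to reject H0.


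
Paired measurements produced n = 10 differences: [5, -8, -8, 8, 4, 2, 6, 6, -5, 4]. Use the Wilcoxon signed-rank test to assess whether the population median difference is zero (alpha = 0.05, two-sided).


Step 1: Drop any zero differences (none here) and take |d_i|.
|d| = [5, 8, 8, 8, 4, 2, 6, 6, 5, 4]
Step 2: Midrank |d_i| (ties get averaged ranks).
ranks: |5|->4.5, |8|->9, |8|->9, |8|->9, |4|->2.5, |2|->1, |6|->6.5, |6|->6.5, |5|->4.5, |4|->2.5
Step 3: Attach original signs; sum ranks with positive sign and with negative sign.
W+ = 4.5 + 9 + 2.5 + 1 + 6.5 + 6.5 + 2.5 = 32.5
W- = 9 + 9 + 4.5 = 22.5
(Check: W+ + W- = 55 should equal n(n+1)/2 = 55.)
Step 4: Test statistic W = min(W+, W-) = 22.5.
Step 5: Ties in |d|, so use the tie-corrected normal approximation.
        E[W] = n(n+1)/4 = 10*11/4 = 27.5.
        Tie groups: |d|=4 (t=2), |d|=5 (t=2), |d|=6 (t=2), |d|=8 (t=3); sum(t^3 - t) = 42.
        Var[W] = n(n+1)(2n+1)/24 - sum(t^3-t)/48 = 2310/24 - 42/48 = 95.375.
        z = (W - E[W]) / sqrt(Var[W]) = (22.5 - 27.5) / 9.7660 = -0.5120.
        Two-sided p = 2*Phi(z) = 0.608665.
Step 6: alpha = 0.05. fail to reject H0.

W+ = 32.5, W- = 22.5, W = min = 22.5, p = 0.608665, fail to reject H0.


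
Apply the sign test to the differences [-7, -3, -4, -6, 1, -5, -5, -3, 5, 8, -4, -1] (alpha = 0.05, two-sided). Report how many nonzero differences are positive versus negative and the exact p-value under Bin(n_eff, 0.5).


Step 1: Discard zero differences. Original n = 12; n_eff = number of nonzero differences = 12.
Nonzero differences (with sign): -7, -3, -4, -6, +1, -5, -5, -3, +5, +8, -4, -1
Step 2: Count signs: positive = 3, negative = 9.
Step 3: Under H0: P(positive) = 0.5, so the number of positives S ~ Bin(12, 0.5).
Step 4: Two-sided exact p-value = sum of Bin(12,0.5) probabilities at or below the observed probability = 0.145996.
Step 5: alpha = 0.05. fail to reject H0.

n_eff = 12, pos = 3, neg = 9, p = 0.145996, fail to reject H0.


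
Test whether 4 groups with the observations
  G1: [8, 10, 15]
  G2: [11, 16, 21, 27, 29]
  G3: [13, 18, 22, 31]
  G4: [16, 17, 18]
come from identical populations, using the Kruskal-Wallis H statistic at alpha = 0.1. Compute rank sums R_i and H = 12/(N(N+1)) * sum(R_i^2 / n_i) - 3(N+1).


Step 1: Combine all N = 15 observations and assign midranks.
sorted (value, group, rank): (8,G1,1), (10,G1,2), (11,G2,3), (13,G3,4), (15,G1,5), (16,G2,6.5), (16,G4,6.5), (17,G4,8), (18,G3,9.5), (18,G4,9.5), (21,G2,11), (22,G3,12), (27,G2,13), (29,G2,14), (31,G3,15)
Step 2: Sum ranks within each group.
R_1 = 8 (n_1 = 3)
R_2 = 47.5 (n_2 = 5)
R_3 = 40.5 (n_3 = 4)
R_4 = 24 (n_4 = 3)
Step 3: H = 12/(N(N+1)) * sum(R_i^2/n_i) - 3(N+1)
     = 12/(15*16) * (8^2/3 + 47.5^2/5 + 40.5^2/4 + 24^2/3) - 3*16
     = 0.050000 * 1074.65 - 48
     = 5.732292.
Step 4: Ties present; correction factor C = 1 - 12/(15^3 - 15) = 0.996429. Corrected H = 5.732292 / 0.996429 = 5.752838.
Step 5: Under H0, H ~ chi^2(3); p-value = 0.124274.
Step 6: alpha = 0.1. fail to reject H0.

H = 5.7528, df = 3, p = 0.124274, fail to reject H0.


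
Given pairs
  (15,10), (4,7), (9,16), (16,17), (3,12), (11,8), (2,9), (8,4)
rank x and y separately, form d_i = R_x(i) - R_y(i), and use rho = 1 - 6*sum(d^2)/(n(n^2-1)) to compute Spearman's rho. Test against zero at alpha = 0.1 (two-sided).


Step 1: Rank x and y separately (midranks; no ties here).
rank(x): 15->7, 4->3, 9->5, 16->8, 3->2, 11->6, 2->1, 8->4
rank(y): 10->5, 7->2, 16->7, 17->8, 12->6, 8->3, 9->4, 4->1
Step 2: d_i = R_x(i) - R_y(i); compute d_i^2.
  (7-5)^2=4, (3-2)^2=1, (5-7)^2=4, (8-8)^2=0, (2-6)^2=16, (6-3)^2=9, (1-4)^2=9, (4-1)^2=9
sum(d^2) = 52.
Step 3: rho = 1 - 6*52 / (8*(8^2 - 1)) = 1 - 312/504 = 0.380952.
Step 4: Under H0, t = rho * sqrt((n-2)/(1-rho^2)) = 1.0092 ~ t(6).
Step 5: Two-sided p-value from the t-distribution with 6 df = 0.351813.
Step 6: alpha = 0.1. fail to reject H0.

rho = 0.3810, p = 0.351813, fail to reject H0 at alpha = 0.1.


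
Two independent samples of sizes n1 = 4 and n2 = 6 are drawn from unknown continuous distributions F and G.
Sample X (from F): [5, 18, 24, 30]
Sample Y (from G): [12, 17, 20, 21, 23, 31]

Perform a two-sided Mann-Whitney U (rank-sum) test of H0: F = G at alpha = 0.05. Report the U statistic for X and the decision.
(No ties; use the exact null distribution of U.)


Step 1: Combine and sort all 10 observations; assign midranks.
sorted (value, group): (5,X), (12,Y), (17,Y), (18,X), (20,Y), (21,Y), (23,Y), (24,X), (30,X), (31,Y)
ranks: 5->1, 12->2, 17->3, 18->4, 20->5, 21->6, 23->7, 24->8, 30->9, 31->10
Step 2: Rank sum for X: R1 = 1 + 4 + 8 + 9 = 22.
Step 3: U_X = R1 - n1(n1+1)/2 = 22 - 4*5/2 = 22 - 10 = 12.
       U_Y = n1*n2 - U_X = 24 - 12 = 12.
Step 4: No ties, so the exact null distribution of U (based on enumerating the C(10,4) = 210 equally likely rank assignments) gives the two-sided p-value.
Step 5: p-value = 1.000000; compare to alpha = 0.05. fail to reject H0.

U_X = 12, p = 1.000000, fail to reject H0 at alpha = 0.05.


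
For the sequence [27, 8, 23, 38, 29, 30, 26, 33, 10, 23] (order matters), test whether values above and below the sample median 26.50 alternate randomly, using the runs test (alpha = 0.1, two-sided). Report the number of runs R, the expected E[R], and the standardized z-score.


Step 1: Compute median = 26.50; label A = above, B = below.
Labels in order: ABBAAABABB  (n_A = 5, n_B = 5)
Step 2: Count runs R = 6.
Step 3: Under H0 (random ordering), E[R] = 2*n_A*n_B/(n_A+n_B) + 1 = 2*5*5/10 + 1 = 6.0000.
        Var[R] = 2*n_A*n_B*(2*n_A*n_B - n_A - n_B) / ((n_A+n_B)^2 * (n_A+n_B-1)) = 2000/900 = 2.2222.
        SD[R] = 1.4907.
Step 4: R = E[R], so z = 0 with no continuity correction.
Step 5: Two-sided p-value via normal approximation = 2*(1 - Phi(|z|)) = 1.000000.
Step 6: alpha = 0.1. fail to reject H0.

R = 6, z = 0.0000, p = 1.000000, fail to reject H0.


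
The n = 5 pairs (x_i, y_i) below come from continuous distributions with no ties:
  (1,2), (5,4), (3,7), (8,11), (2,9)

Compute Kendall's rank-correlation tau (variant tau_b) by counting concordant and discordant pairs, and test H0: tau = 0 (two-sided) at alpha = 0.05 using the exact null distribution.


Step 1: Enumerate the 10 unordered pairs (i,j) with i<j and classify each by sign(x_j-x_i) * sign(y_j-y_i).
  (1,2):dx=+4,dy=+2->C; (1,3):dx=+2,dy=+5->C; (1,4):dx=+7,dy=+9->C; (1,5):dx=+1,dy=+7->C
  (2,3):dx=-2,dy=+3->D; (2,4):dx=+3,dy=+7->C; (2,5):dx=-3,dy=+5->D; (3,4):dx=+5,dy=+4->C
  (3,5):dx=-1,dy=+2->D; (4,5):dx=-6,dy=-2->C
Step 2: C = 7, D = 3, total pairs = 10.
Step 3: tau = (C - D)/(n(n-1)/2) = (7 - 3)/10 = 0.400000.
Step 4: Exact two-sided p-value (enumerate n! = 120 permutations of y under H0): p = 0.483333.
Step 5: alpha = 0.05. fail to reject H0.

tau_b = 0.4000 (C=7, D=3), p = 0.483333, fail to reject H0.


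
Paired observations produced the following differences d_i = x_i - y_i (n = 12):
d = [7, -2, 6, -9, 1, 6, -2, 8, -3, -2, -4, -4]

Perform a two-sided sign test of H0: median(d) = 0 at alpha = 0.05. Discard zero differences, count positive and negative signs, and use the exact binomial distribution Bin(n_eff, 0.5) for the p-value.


Step 1: Discard zero differences. Original n = 12; n_eff = number of nonzero differences = 12.
Nonzero differences (with sign): +7, -2, +6, -9, +1, +6, -2, +8, -3, -2, -4, -4
Step 2: Count signs: positive = 5, negative = 7.
Step 3: Under H0: P(positive) = 0.5, so the number of positives S ~ Bin(12, 0.5).
Step 4: Two-sided exact p-value = sum of Bin(12,0.5) probabilities at or below the observed probability = 0.774414.
Step 5: alpha = 0.05. fail to reject H0.

n_eff = 12, pos = 5, neg = 7, p = 0.774414, fail to reject H0.


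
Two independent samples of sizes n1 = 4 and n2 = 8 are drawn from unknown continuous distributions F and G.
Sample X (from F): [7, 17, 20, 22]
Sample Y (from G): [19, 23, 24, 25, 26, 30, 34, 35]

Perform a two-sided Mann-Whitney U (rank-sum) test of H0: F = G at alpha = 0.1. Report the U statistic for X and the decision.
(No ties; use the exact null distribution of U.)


Step 1: Combine and sort all 12 observations; assign midranks.
sorted (value, group): (7,X), (17,X), (19,Y), (20,X), (22,X), (23,Y), (24,Y), (25,Y), (26,Y), (30,Y), (34,Y), (35,Y)
ranks: 7->1, 17->2, 19->3, 20->4, 22->5, 23->6, 24->7, 25->8, 26->9, 30->10, 34->11, 35->12
Step 2: Rank sum for X: R1 = 1 + 2 + 4 + 5 = 12.
Step 3: U_X = R1 - n1(n1+1)/2 = 12 - 4*5/2 = 12 - 10 = 2.
       U_Y = n1*n2 - U_X = 32 - 2 = 30.
Step 4: No ties, so the exact null distribution of U (based on enumerating the C(12,4) = 495 equally likely rank assignments) gives the two-sided p-value.
Step 5: p-value = 0.016162; compare to alpha = 0.1. reject H0.

U_X = 2, p = 0.016162, reject H0 at alpha = 0.1.


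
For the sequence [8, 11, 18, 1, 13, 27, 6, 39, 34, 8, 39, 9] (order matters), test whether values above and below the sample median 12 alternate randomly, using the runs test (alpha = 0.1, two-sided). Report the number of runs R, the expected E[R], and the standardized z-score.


Step 1: Compute median = 12; label A = above, B = below.
Labels in order: BBABAABAABAB  (n_A = 6, n_B = 6)
Step 2: Count runs R = 9.
Step 3: Under H0 (random ordering), E[R] = 2*n_A*n_B/(n_A+n_B) + 1 = 2*6*6/12 + 1 = 7.0000.
        Var[R] = 2*n_A*n_B*(2*n_A*n_B - n_A - n_B) / ((n_A+n_B)^2 * (n_A+n_B-1)) = 4320/1584 = 2.7273.
        SD[R] = 1.6514.
Step 4: Continuity-corrected z = (R - 0.5 - E[R]) / SD[R] = (9 - 0.5 - 7.0000) / 1.6514 = 0.9083.
Step 5: Two-sided p-value via normal approximation = 2*(1 - Phi(|z|)) = 0.363722.
Step 6: alpha = 0.1. fail to reject H0.

R = 9, z = 0.9083, p = 0.363722, fail to reject H0.


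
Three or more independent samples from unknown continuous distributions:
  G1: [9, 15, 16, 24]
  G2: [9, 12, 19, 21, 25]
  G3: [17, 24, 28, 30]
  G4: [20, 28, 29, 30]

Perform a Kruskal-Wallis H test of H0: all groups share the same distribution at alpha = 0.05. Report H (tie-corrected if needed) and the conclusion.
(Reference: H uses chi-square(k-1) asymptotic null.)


Step 1: Combine all N = 17 observations and assign midranks.
sorted (value, group, rank): (9,G1,1.5), (9,G2,1.5), (12,G2,3), (15,G1,4), (16,G1,5), (17,G3,6), (19,G2,7), (20,G4,8), (21,G2,9), (24,G1,10.5), (24,G3,10.5), (25,G2,12), (28,G3,13.5), (28,G4,13.5), (29,G4,15), (30,G3,16.5), (30,G4,16.5)
Step 2: Sum ranks within each group.
R_1 = 21 (n_1 = 4)
R_2 = 32.5 (n_2 = 5)
R_3 = 46.5 (n_3 = 4)
R_4 = 53 (n_4 = 4)
Step 3: H = 12/(N(N+1)) * sum(R_i^2/n_i) - 3(N+1)
     = 12/(17*18) * (21^2/4 + 32.5^2/5 + 46.5^2/4 + 53^2/4) - 3*18
     = 0.039216 * 1564.31 - 54
     = 7.345588.
Step 4: Ties present; correction factor C = 1 - 24/(17^3 - 17) = 0.995098. Corrected H = 7.345588 / 0.995098 = 7.381773.
Step 5: Under H0, H ~ chi^2(3); p-value = 0.060675.
Step 6: alpha = 0.05. fail to reject H0.

H = 7.3818, df = 3, p = 0.060675, fail to reject H0.


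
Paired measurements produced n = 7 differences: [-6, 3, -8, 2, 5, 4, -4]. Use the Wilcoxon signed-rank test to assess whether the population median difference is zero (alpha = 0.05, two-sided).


Step 1: Drop any zero differences (none here) and take |d_i|.
|d| = [6, 3, 8, 2, 5, 4, 4]
Step 2: Midrank |d_i| (ties get averaged ranks).
ranks: |6|->6, |3|->2, |8|->7, |2|->1, |5|->5, |4|->3.5, |4|->3.5
Step 3: Attach original signs; sum ranks with positive sign and with negative sign.
W+ = 2 + 1 + 5 + 3.5 = 11.5
W- = 6 + 7 + 3.5 = 16.5
(Check: W+ + W- = 28 should equal n(n+1)/2 = 28.)
Step 4: Test statistic W = min(W+, W-) = 11.5.
Step 5: Ties in |d|, so use the tie-corrected normal approximation.
        E[W] = n(n+1)/4 = 7*8/4 = 14.
        Tie groups: |d|=4 (t=2); sum(t^3 - t) = 6.
        Var[W] = n(n+1)(2n+1)/24 - sum(t^3-t)/48 = 840/24 - 6/48 = 34.875.
        z = (W - E[W]) / sqrt(Var[W]) = (11.5 - 14) / 5.9055 = -0.4233.
        Two-sided p = 2*Phi(z) = 0.672052.
Step 6: alpha = 0.05. fail to reject H0.

W+ = 11.5, W- = 16.5, W = min = 11.5, p = 0.672052, fail to reject H0.


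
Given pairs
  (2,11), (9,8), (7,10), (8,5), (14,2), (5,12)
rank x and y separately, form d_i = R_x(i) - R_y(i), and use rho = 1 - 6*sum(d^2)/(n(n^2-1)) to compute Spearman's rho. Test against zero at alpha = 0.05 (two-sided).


Step 1: Rank x and y separately (midranks; no ties here).
rank(x): 2->1, 9->5, 7->3, 8->4, 14->6, 5->2
rank(y): 11->5, 8->3, 10->4, 5->2, 2->1, 12->6
Step 2: d_i = R_x(i) - R_y(i); compute d_i^2.
  (1-5)^2=16, (5-3)^2=4, (3-4)^2=1, (4-2)^2=4, (6-1)^2=25, (2-6)^2=16
sum(d^2) = 66.
Step 3: rho = 1 - 6*66 / (6*(6^2 - 1)) = 1 - 396/210 = -0.885714.
Step 4: Under H0, t = rho * sqrt((n-2)/(1-rho^2)) = -3.8158 ~ t(4).
Step 5: Two-sided p-value from the t-distribution with 4 df = 0.018845.
Step 6: alpha = 0.05. reject H0.

rho = -0.8857, p = 0.018845, reject H0 at alpha = 0.05.


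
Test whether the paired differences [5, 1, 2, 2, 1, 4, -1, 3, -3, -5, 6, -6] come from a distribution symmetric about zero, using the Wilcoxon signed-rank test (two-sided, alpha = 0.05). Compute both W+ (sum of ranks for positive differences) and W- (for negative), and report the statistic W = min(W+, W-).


Step 1: Drop any zero differences (none here) and take |d_i|.
|d| = [5, 1, 2, 2, 1, 4, 1, 3, 3, 5, 6, 6]
Step 2: Midrank |d_i| (ties get averaged ranks).
ranks: |5|->9.5, |1|->2, |2|->4.5, |2|->4.5, |1|->2, |4|->8, |1|->2, |3|->6.5, |3|->6.5, |5|->9.5, |6|->11.5, |6|->11.5
Step 3: Attach original signs; sum ranks with positive sign and with negative sign.
W+ = 9.5 + 2 + 4.5 + 4.5 + 2 + 8 + 6.5 + 11.5 = 48.5
W- = 2 + 6.5 + 9.5 + 11.5 = 29.5
(Check: W+ + W- = 78 should equal n(n+1)/2 = 78.)
Step 4: Test statistic W = min(W+, W-) = 29.5.
Step 5: Ties in |d|, so use the tie-corrected normal approximation.
        E[W] = n(n+1)/4 = 12*13/4 = 39.
        Tie groups: |d|=1 (t=3), |d|=2 (t=2), |d|=3 (t=2), |d|=5 (t=2), |d|=6 (t=2); sum(t^3 - t) = 48.
        Var[W] = n(n+1)(2n+1)/24 - sum(t^3-t)/48 = 3900/24 - 48/48 = 161.5.
        z = (W - E[W]) / sqrt(Var[W]) = (29.5 - 39) / 12.7083 = -0.7475.
        Two-sided p = 2*Phi(z) = 0.454735.
Step 6: alpha = 0.05. fail to reject H0.

W+ = 48.5, W- = 29.5, W = min = 29.5, p = 0.454735, fail to reject H0.


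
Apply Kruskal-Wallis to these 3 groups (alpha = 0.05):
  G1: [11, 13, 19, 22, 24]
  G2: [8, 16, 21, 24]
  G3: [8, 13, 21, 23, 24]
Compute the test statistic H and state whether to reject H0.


Step 1: Combine all N = 14 observations and assign midranks.
sorted (value, group, rank): (8,G2,1.5), (8,G3,1.5), (11,G1,3), (13,G1,4.5), (13,G3,4.5), (16,G2,6), (19,G1,7), (21,G2,8.5), (21,G3,8.5), (22,G1,10), (23,G3,11), (24,G1,13), (24,G2,13), (24,G3,13)
Step 2: Sum ranks within each group.
R_1 = 37.5 (n_1 = 5)
R_2 = 29 (n_2 = 4)
R_3 = 38.5 (n_3 = 5)
Step 3: H = 12/(N(N+1)) * sum(R_i^2/n_i) - 3(N+1)
     = 12/(14*15) * (37.5^2/5 + 29^2/4 + 38.5^2/5) - 3*15
     = 0.057143 * 787.95 - 45
     = 0.025714.
Step 4: Ties present; correction factor C = 1 - 42/(14^3 - 14) = 0.984615. Corrected H = 0.025714 / 0.984615 = 0.026116.
Step 5: Under H0, H ~ chi^2(2); p-value = 0.987027.
Step 6: alpha = 0.05. fail to reject H0.

H = 0.0261, df = 2, p = 0.987027, fail to reject H0.


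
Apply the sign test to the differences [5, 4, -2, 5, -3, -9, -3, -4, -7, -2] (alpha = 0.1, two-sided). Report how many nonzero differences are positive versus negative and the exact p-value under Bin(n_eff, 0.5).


Step 1: Discard zero differences. Original n = 10; n_eff = number of nonzero differences = 10.
Nonzero differences (with sign): +5, +4, -2, +5, -3, -9, -3, -4, -7, -2
Step 2: Count signs: positive = 3, negative = 7.
Step 3: Under H0: P(positive) = 0.5, so the number of positives S ~ Bin(10, 0.5).
Step 4: Two-sided exact p-value = sum of Bin(10,0.5) probabilities at or below the observed probability = 0.343750.
Step 5: alpha = 0.1. fail to reject H0.

n_eff = 10, pos = 3, neg = 7, p = 0.343750, fail to reject H0.


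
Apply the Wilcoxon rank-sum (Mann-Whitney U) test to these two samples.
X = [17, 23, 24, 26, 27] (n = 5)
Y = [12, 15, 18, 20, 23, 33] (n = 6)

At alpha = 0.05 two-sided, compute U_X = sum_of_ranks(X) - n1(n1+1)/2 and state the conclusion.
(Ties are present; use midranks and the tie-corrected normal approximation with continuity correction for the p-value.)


Step 1: Combine and sort all 11 observations; assign midranks.
sorted (value, group): (12,Y), (15,Y), (17,X), (18,Y), (20,Y), (23,X), (23,Y), (24,X), (26,X), (27,X), (33,Y)
ranks: 12->1, 15->2, 17->3, 18->4, 20->5, 23->6.5, 23->6.5, 24->8, 26->9, 27->10, 33->11
Step 2: Rank sum for X: R1 = 3 + 6.5 + 8 + 9 + 10 = 36.5.
Step 3: U_X = R1 - n1(n1+1)/2 = 36.5 - 5*6/2 = 36.5 - 15 = 21.5.
       U_Y = n1*n2 - U_X = 30 - 21.5 = 8.5.
Step 4: Ties are present, so use the tie-corrected normal approximation (with continuity correction) for the p-value.
Step 5: p-value = 0.272229; compare to alpha = 0.05. fail to reject H0.

U_X = 21.5, p = 0.272229, fail to reject H0 at alpha = 0.05.


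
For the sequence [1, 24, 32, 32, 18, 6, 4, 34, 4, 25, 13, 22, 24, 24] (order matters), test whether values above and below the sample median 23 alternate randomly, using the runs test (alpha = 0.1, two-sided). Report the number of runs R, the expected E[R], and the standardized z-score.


Step 1: Compute median = 23; label A = above, B = below.
Labels in order: BAAABBBABABBAA  (n_A = 7, n_B = 7)
Step 2: Count runs R = 8.
Step 3: Under H0 (random ordering), E[R] = 2*n_A*n_B/(n_A+n_B) + 1 = 2*7*7/14 + 1 = 8.0000.
        Var[R] = 2*n_A*n_B*(2*n_A*n_B - n_A - n_B) / ((n_A+n_B)^2 * (n_A+n_B-1)) = 8232/2548 = 3.2308.
        SD[R] = 1.7974.
Step 4: R = E[R], so z = 0 with no continuity correction.
Step 5: Two-sided p-value via normal approximation = 2*(1 - Phi(|z|)) = 1.000000.
Step 6: alpha = 0.1. fail to reject H0.

R = 8, z = 0.0000, p = 1.000000, fail to reject H0.


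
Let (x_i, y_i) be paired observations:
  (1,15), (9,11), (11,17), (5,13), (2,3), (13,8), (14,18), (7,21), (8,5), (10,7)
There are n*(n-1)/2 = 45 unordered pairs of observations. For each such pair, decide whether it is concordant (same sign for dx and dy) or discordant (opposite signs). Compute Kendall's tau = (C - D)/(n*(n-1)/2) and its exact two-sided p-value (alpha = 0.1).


Step 1: Enumerate the 45 unordered pairs (i,j) with i<j and classify each by sign(x_j-x_i) * sign(y_j-y_i).
  (1,2):dx=+8,dy=-4->D; (1,3):dx=+10,dy=+2->C; (1,4):dx=+4,dy=-2->D; (1,5):dx=+1,dy=-12->D
  (1,6):dx=+12,dy=-7->D; (1,7):dx=+13,dy=+3->C; (1,8):dx=+6,dy=+6->C; (1,9):dx=+7,dy=-10->D
  (1,10):dx=+9,dy=-8->D; (2,3):dx=+2,dy=+6->C; (2,4):dx=-4,dy=+2->D; (2,5):dx=-7,dy=-8->C
  (2,6):dx=+4,dy=-3->D; (2,7):dx=+5,dy=+7->C; (2,8):dx=-2,dy=+10->D; (2,9):dx=-1,dy=-6->C
  (2,10):dx=+1,dy=-4->D; (3,4):dx=-6,dy=-4->C; (3,5):dx=-9,dy=-14->C; (3,6):dx=+2,dy=-9->D
  (3,7):dx=+3,dy=+1->C; (3,8):dx=-4,dy=+4->D; (3,9):dx=-3,dy=-12->C; (3,10):dx=-1,dy=-10->C
  (4,5):dx=-3,dy=-10->C; (4,6):dx=+8,dy=-5->D; (4,7):dx=+9,dy=+5->C; (4,8):dx=+2,dy=+8->C
  (4,9):dx=+3,dy=-8->D; (4,10):dx=+5,dy=-6->D; (5,6):dx=+11,dy=+5->C; (5,7):dx=+12,dy=+15->C
  (5,8):dx=+5,dy=+18->C; (5,9):dx=+6,dy=+2->C; (5,10):dx=+8,dy=+4->C; (6,7):dx=+1,dy=+10->C
  (6,8):dx=-6,dy=+13->D; (6,9):dx=-5,dy=-3->C; (6,10):dx=-3,dy=-1->C; (7,8):dx=-7,dy=+3->D
  (7,9):dx=-6,dy=-13->C; (7,10):dx=-4,dy=-11->C; (8,9):dx=+1,dy=-16->D; (8,10):dx=+3,dy=-14->D
  (9,10):dx=+2,dy=+2->C
Step 2: C = 26, D = 19, total pairs = 45.
Step 3: tau = (C - D)/(n(n-1)/2) = (26 - 19)/45 = 0.155556.
Step 4: Exact two-sided p-value (enumerate n! = 3628800 permutations of y under H0): p = 0.600654.
Step 5: alpha = 0.1. fail to reject H0.

tau_b = 0.1556 (C=26, D=19), p = 0.600654, fail to reject H0.


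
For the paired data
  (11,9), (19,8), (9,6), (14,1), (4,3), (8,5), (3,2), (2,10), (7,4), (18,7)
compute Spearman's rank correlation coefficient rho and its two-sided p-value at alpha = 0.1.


Step 1: Rank x and y separately (midranks; no ties here).
rank(x): 11->7, 19->10, 9->6, 14->8, 4->3, 8->5, 3->2, 2->1, 7->4, 18->9
rank(y): 9->9, 8->8, 6->6, 1->1, 3->3, 5->5, 2->2, 10->10, 4->4, 7->7
Step 2: d_i = R_x(i) - R_y(i); compute d_i^2.
  (7-9)^2=4, (10-8)^2=4, (6-6)^2=0, (8-1)^2=49, (3-3)^2=0, (5-5)^2=0, (2-2)^2=0, (1-10)^2=81, (4-4)^2=0, (9-7)^2=4
sum(d^2) = 142.
Step 3: rho = 1 - 6*142 / (10*(10^2 - 1)) = 1 - 852/990 = 0.139394.
Step 4: Under H0, t = rho * sqrt((n-2)/(1-rho^2)) = 0.3982 ~ t(8).
Step 5: Two-sided p-value from the t-distribution with 8 df = 0.700932.
Step 6: alpha = 0.1. fail to reject H0.

rho = 0.1394, p = 0.700932, fail to reject H0 at alpha = 0.1.


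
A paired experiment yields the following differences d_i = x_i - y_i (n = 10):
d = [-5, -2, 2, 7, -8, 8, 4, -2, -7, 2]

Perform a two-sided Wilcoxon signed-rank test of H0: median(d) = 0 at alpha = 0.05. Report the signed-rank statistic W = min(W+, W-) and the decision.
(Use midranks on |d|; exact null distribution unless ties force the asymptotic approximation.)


Step 1: Drop any zero differences (none here) and take |d_i|.
|d| = [5, 2, 2, 7, 8, 8, 4, 2, 7, 2]
Step 2: Midrank |d_i| (ties get averaged ranks).
ranks: |5|->6, |2|->2.5, |2|->2.5, |7|->7.5, |8|->9.5, |8|->9.5, |4|->5, |2|->2.5, |7|->7.5, |2|->2.5
Step 3: Attach original signs; sum ranks with positive sign and with negative sign.
W+ = 2.5 + 7.5 + 9.5 + 5 + 2.5 = 27
W- = 6 + 2.5 + 9.5 + 2.5 + 7.5 = 28
(Check: W+ + W- = 55 should equal n(n+1)/2 = 55.)
Step 4: Test statistic W = min(W+, W-) = 27.
Step 5: Ties in |d|, so use the tie-corrected normal approximation.
        E[W] = n(n+1)/4 = 10*11/4 = 27.5.
        Tie groups: |d|=2 (t=4), |d|=7 (t=2), |d|=8 (t=2); sum(t^3 - t) = 72.
        Var[W] = n(n+1)(2n+1)/24 - sum(t^3-t)/48 = 2310/24 - 72/48 = 94.75.
        z = (W - E[W]) / sqrt(Var[W]) = (27 - 27.5) / 9.7340 = -0.0514.
        Two-sided p = 2*Phi(z) = 0.959033.
Step 6: alpha = 0.05. fail to reject H0.

W+ = 27, W- = 28, W = min = 27, p = 0.959033, fail to reject H0.


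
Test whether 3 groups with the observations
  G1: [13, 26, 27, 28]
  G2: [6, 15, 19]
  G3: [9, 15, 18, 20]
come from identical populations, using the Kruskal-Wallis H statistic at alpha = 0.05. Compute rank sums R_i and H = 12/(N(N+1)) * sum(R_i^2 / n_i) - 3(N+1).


Step 1: Combine all N = 11 observations and assign midranks.
sorted (value, group, rank): (6,G2,1), (9,G3,2), (13,G1,3), (15,G2,4.5), (15,G3,4.5), (18,G3,6), (19,G2,7), (20,G3,8), (26,G1,9), (27,G1,10), (28,G1,11)
Step 2: Sum ranks within each group.
R_1 = 33 (n_1 = 4)
R_2 = 12.5 (n_2 = 3)
R_3 = 20.5 (n_3 = 4)
Step 3: H = 12/(N(N+1)) * sum(R_i^2/n_i) - 3(N+1)
     = 12/(11*12) * (33^2/4 + 12.5^2/3 + 20.5^2/4) - 3*12
     = 0.090909 * 429.396 - 36
     = 3.035985.
Step 4: Ties present; correction factor C = 1 - 6/(11^3 - 11) = 0.995455. Corrected H = 3.035985 / 0.995455 = 3.049848.
Step 5: Under H0, H ~ chi^2(2); p-value = 0.217638.
Step 6: alpha = 0.05. fail to reject H0.

H = 3.0498, df = 2, p = 0.217638, fail to reject H0.


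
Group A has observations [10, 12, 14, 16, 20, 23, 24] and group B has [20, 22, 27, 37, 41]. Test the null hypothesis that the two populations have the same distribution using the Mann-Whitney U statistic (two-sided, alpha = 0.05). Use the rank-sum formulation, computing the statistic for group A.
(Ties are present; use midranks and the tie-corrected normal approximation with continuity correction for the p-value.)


Step 1: Combine and sort all 12 observations; assign midranks.
sorted (value, group): (10,X), (12,X), (14,X), (16,X), (20,X), (20,Y), (22,Y), (23,X), (24,X), (27,Y), (37,Y), (41,Y)
ranks: 10->1, 12->2, 14->3, 16->4, 20->5.5, 20->5.5, 22->7, 23->8, 24->9, 27->10, 37->11, 41->12
Step 2: Rank sum for X: R1 = 1 + 2 + 3 + 4 + 5.5 + 8 + 9 = 32.5.
Step 3: U_X = R1 - n1(n1+1)/2 = 32.5 - 7*8/2 = 32.5 - 28 = 4.5.
       U_Y = n1*n2 - U_X = 35 - 4.5 = 30.5.
Step 4: Ties are present, so use the tie-corrected normal approximation (with continuity correction) for the p-value.
Step 5: p-value = 0.041997; compare to alpha = 0.05. reject H0.

U_X = 4.5, p = 0.041997, reject H0 at alpha = 0.05.


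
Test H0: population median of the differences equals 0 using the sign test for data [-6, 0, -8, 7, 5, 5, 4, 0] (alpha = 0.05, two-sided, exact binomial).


Step 1: Discard zero differences. Original n = 8; n_eff = number of nonzero differences = 6.
Nonzero differences (with sign): -6, -8, +7, +5, +5, +4
Step 2: Count signs: positive = 4, negative = 2.
Step 3: Under H0: P(positive) = 0.5, so the number of positives S ~ Bin(6, 0.5).
Step 4: Two-sided exact p-value = sum of Bin(6,0.5) probabilities at or below the observed probability = 0.687500.
Step 5: alpha = 0.05. fail to reject H0.

n_eff = 6, pos = 4, neg = 2, p = 0.687500, fail to reject H0.


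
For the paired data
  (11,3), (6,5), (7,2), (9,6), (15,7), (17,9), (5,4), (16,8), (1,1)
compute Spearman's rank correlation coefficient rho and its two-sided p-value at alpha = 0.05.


Step 1: Rank x and y separately (midranks; no ties here).
rank(x): 11->6, 6->3, 7->4, 9->5, 15->7, 17->9, 5->2, 16->8, 1->1
rank(y): 3->3, 5->5, 2->2, 6->6, 7->7, 9->9, 4->4, 8->8, 1->1
Step 2: d_i = R_x(i) - R_y(i); compute d_i^2.
  (6-3)^2=9, (3-5)^2=4, (4-2)^2=4, (5-6)^2=1, (7-7)^2=0, (9-9)^2=0, (2-4)^2=4, (8-8)^2=0, (1-1)^2=0
sum(d^2) = 22.
Step 3: rho = 1 - 6*22 / (9*(9^2 - 1)) = 1 - 132/720 = 0.816667.
Step 4: Under H0, t = rho * sqrt((n-2)/(1-rho^2)) = 3.7440 ~ t(7).
Step 5: Two-sided p-value from the t-distribution with 7 df = 0.007225.
Step 6: alpha = 0.05. reject H0.

rho = 0.8167, p = 0.007225, reject H0 at alpha = 0.05.


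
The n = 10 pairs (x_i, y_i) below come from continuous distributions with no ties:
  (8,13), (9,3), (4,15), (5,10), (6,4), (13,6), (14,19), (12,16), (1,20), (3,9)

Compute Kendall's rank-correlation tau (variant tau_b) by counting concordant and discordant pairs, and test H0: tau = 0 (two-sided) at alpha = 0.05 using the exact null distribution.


Step 1: Enumerate the 45 unordered pairs (i,j) with i<j and classify each by sign(x_j-x_i) * sign(y_j-y_i).
  (1,2):dx=+1,dy=-10->D; (1,3):dx=-4,dy=+2->D; (1,4):dx=-3,dy=-3->C; (1,5):dx=-2,dy=-9->C
  (1,6):dx=+5,dy=-7->D; (1,7):dx=+6,dy=+6->C; (1,8):dx=+4,dy=+3->C; (1,9):dx=-7,dy=+7->D
  (1,10):dx=-5,dy=-4->C; (2,3):dx=-5,dy=+12->D; (2,4):dx=-4,dy=+7->D; (2,5):dx=-3,dy=+1->D
  (2,6):dx=+4,dy=+3->C; (2,7):dx=+5,dy=+16->C; (2,8):dx=+3,dy=+13->C; (2,9):dx=-8,dy=+17->D
  (2,10):dx=-6,dy=+6->D; (3,4):dx=+1,dy=-5->D; (3,5):dx=+2,dy=-11->D; (3,6):dx=+9,dy=-9->D
  (3,7):dx=+10,dy=+4->C; (3,8):dx=+8,dy=+1->C; (3,9):dx=-3,dy=+5->D; (3,10):dx=-1,dy=-6->C
  (4,5):dx=+1,dy=-6->D; (4,6):dx=+8,dy=-4->D; (4,7):dx=+9,dy=+9->C; (4,8):dx=+7,dy=+6->C
  (4,9):dx=-4,dy=+10->D; (4,10):dx=-2,dy=-1->C; (5,6):dx=+7,dy=+2->C; (5,7):dx=+8,dy=+15->C
  (5,8):dx=+6,dy=+12->C; (5,9):dx=-5,dy=+16->D; (5,10):dx=-3,dy=+5->D; (6,7):dx=+1,dy=+13->C
  (6,8):dx=-1,dy=+10->D; (6,9):dx=-12,dy=+14->D; (6,10):dx=-10,dy=+3->D; (7,8):dx=-2,dy=-3->C
  (7,9):dx=-13,dy=+1->D; (7,10):dx=-11,dy=-10->C; (8,9):dx=-11,dy=+4->D; (8,10):dx=-9,dy=-7->C
  (9,10):dx=+2,dy=-11->D
Step 2: C = 21, D = 24, total pairs = 45.
Step 3: tau = (C - D)/(n(n-1)/2) = (21 - 24)/45 = -0.066667.
Step 4: Exact two-sided p-value (enumerate n! = 3628800 permutations of y under H0): p = 0.861801.
Step 5: alpha = 0.05. fail to reject H0.

tau_b = -0.0667 (C=21, D=24), p = 0.861801, fail to reject H0.
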